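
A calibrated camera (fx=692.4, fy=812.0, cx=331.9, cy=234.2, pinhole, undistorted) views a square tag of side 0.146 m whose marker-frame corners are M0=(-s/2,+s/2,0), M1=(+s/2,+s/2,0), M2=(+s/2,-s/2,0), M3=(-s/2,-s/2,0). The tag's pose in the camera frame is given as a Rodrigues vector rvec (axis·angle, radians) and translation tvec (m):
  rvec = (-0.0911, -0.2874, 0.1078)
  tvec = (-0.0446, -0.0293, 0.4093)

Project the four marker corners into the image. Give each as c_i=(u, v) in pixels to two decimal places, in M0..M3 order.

Intrinsics K: fx=692.4, fy=812.0, cx=331.9, cy=234.2
Marker side s = 0.146 m; corners in marker frame (Z=0):
  M0 = (-0.0730, +0.0730, 0)
  M1 = (+0.0730, +0.0730, 0)
  M2 = (+0.0730, -0.0730, 0)
  M3 = (-0.0730, -0.0730, 0)
rvec = (-0.0911, -0.2874, 0.1078), |rvec| = θ = 0.32019 rad = 18.345°
Rodrigues: sinθ=0.31474, 1−cosθ=0.05082; R = I + sinθ·[k]× + (1−cosθ)·[k]×²:
    [+0.95329 -0.09299 -0.28738]
    [+0.11895 +0.99012 +0.07419]
    [+0.27765 -0.10491 +0.95494]
t = (-0.0446, -0.0293, 0.4093) m
M0: Pc = R·M0+t = (-0.12098, +0.03430, +0.38137); u = 692.4·(-0.12098)/0.38137 + 331.9 = 112.2585, v = 812.0·(+0.03430)/0.38137 + 234.2 = 307.2212
M1: Pc = R·M1+t = (+0.01820, +0.05166, +0.42191); u = 692.4·(+0.01820)/0.42191 + 331.9 = 361.7717, v = 812.0·(+0.05166)/0.42191 + 234.2 = 333.6283
M2: Pc = R·M2+t = (+0.03178, -0.09290, +0.43723); u = 692.4·(+0.03178)/0.43723 + 331.9 = 382.2248, v = 812.0·(-0.09290)/0.43723 + 234.2 = 61.6773
M3: Pc = R·M3+t = (-0.10740, -0.11026, +0.39669); u = 692.4·(-0.10740)/0.39669 + 331.9 = 144.4358, v = 812.0·(-0.11026)/0.39669 + 234.2 = 8.5001

c0=(112.26, 307.22) c1=(361.77, 333.63) c2=(382.22, 61.68) c3=(144.44, 8.50)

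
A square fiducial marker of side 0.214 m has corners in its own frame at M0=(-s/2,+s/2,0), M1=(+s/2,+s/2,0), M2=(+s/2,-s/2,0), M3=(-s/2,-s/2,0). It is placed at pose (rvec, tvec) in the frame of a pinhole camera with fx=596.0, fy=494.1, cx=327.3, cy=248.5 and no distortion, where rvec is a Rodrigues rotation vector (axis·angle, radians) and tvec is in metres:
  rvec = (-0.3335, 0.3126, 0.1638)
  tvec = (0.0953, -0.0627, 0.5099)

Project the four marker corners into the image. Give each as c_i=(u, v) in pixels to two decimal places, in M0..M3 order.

c0=(295.39, 273.22) c1=(560.51, 302.49) c2=(583.92, 101.12) c3=(345.03, 99.52)

Intrinsics K: fx=596.0, fy=494.1, cx=327.3, cy=248.5
Marker side s = 0.214 m; corners in marker frame (Z=0):
  M0 = (-0.1070, +0.1070, 0)
  M1 = (+0.1070, +0.1070, 0)
  M2 = (+0.1070, -0.1070, 0)
  M3 = (-0.1070, -0.1070, 0)
rvec = (-0.3335, 0.3126, 0.1638), |rvec| = θ = 0.48556 rad = 27.821°
Rodrigues: sinθ=0.46671, 1−cosθ=0.11559; R = I + sinθ·[k]× + (1−cosθ)·[k]×²:
    [+0.93894 -0.20855 +0.27368]
    [+0.10633 +0.93232 +0.34565]
    [-0.32724 -0.29545 +0.89757]
t = (0.0953, -0.0627, 0.5099) m
M0: Pc = R·M0+t = (-0.02748, +0.02568, +0.51330); u = 596.0·(-0.02748)/0.51330 + 327.3 = 295.3913, v = 494.1·(+0.02568)/0.51330 + 248.5 = 273.2203
M1: Pc = R·M1+t = (+0.17345, +0.04844, +0.44327); u = 596.0·(+0.17345)/0.44327 + 327.3 = 560.5138, v = 494.1·(+0.04844)/0.44327 + 248.5 = 302.4892
M2: Pc = R·M2+t = (+0.21808, -0.15108, +0.50650); u = 596.0·(+0.21808)/0.50650 + 327.3 = 583.9179, v = 494.1·(-0.15108)/0.50650 + 248.5 = 101.1171
M3: Pc = R·M3+t = (+0.01715, -0.17384, +0.57653); u = 596.0·(+0.01715)/0.57653 + 327.3 = 345.0274, v = 494.1·(-0.17384)/0.57653 + 248.5 = 99.5183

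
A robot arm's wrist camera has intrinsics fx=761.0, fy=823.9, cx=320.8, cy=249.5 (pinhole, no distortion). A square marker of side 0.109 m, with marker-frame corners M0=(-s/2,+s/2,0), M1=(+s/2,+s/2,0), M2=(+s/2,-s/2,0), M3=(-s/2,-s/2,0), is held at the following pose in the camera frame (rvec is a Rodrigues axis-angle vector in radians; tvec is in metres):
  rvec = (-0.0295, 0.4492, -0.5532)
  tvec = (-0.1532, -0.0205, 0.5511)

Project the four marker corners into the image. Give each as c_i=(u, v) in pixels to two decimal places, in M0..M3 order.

c0=(95.76, 328.21) c1=(197.18, 246.31) c2=(123.44, 103.77) c3=(30.40, 194.23)

Intrinsics K: fx=761.0, fy=823.9, cx=320.8, cy=249.5
Marker side s = 0.109 m; corners in marker frame (Z=0):
  M0 = (-0.0545, +0.0545, 0)
  M1 = (+0.0545, +0.0545, 0)
  M2 = (+0.0545, -0.0545, 0)
  M3 = (-0.0545, -0.0545, 0)
rvec = (-0.0295, 0.4492, -0.5532), |rvec| = θ = 0.71322 rad = 40.864°
Rodrigues: sinθ=0.65427, 1−cosθ=0.24374; R = I + sinθ·[k]× + (1−cosθ)·[k]×²:
    [+0.75668 +0.50113 +0.41989]
    [-0.51383 +0.85295 -0.09201]
    [-0.40425 -0.14613 +0.90290]
t = (-0.1532, -0.0205, 0.5511) m
M0: Pc = R·M0+t = (-0.16713, +0.05399, +0.56517); u = 761.0·(-0.16713)/0.56517 + 320.8 = 95.7625, v = 823.9·(+0.05399)/0.56517 + 249.5 = 328.2052
M1: Pc = R·M1+t = (-0.08465, -0.00202, +0.52110); u = 761.0·(-0.08465)/0.52110 + 320.8 = 197.1810, v = 823.9·(-0.00202)/0.52110 + 249.5 = 246.3093
M2: Pc = R·M2+t = (-0.13927, -0.09499, +0.53703); u = 761.0·(-0.13927)/0.53703 + 320.8 = 123.4442, v = 823.9·(-0.09499)/0.53703 + 249.5 = 103.7703
M3: Pc = R·M3+t = (-0.22175, -0.03898, +0.58110); u = 761.0·(-0.22175)/0.58110 + 320.8 = 30.3970, v = 823.9·(-0.03898)/0.58110 + 249.5 = 194.2300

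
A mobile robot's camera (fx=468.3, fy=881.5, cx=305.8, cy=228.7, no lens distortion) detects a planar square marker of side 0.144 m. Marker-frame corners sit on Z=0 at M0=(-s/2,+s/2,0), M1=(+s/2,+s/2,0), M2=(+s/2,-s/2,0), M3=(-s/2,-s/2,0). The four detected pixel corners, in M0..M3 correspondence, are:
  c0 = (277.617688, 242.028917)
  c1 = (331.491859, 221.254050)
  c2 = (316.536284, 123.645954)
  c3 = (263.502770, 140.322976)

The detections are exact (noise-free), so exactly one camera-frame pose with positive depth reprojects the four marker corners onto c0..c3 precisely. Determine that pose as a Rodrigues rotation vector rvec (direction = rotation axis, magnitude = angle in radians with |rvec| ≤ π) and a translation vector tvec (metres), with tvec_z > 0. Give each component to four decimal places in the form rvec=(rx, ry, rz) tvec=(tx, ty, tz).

Intrinsics K: fx=468.3, fy=881.5, cx=305.8, cy=228.7
Marker side s = 0.144 m; corners in marker frame (Z=0):
  M0 = (-0.0720, +0.0720, 0)
  M1 = (+0.0720, +0.0720, 0)
  M2 = (+0.0720, -0.0720, 0)
  M3 = (-0.0720, -0.0720, 0)
Detected image corners:
  c0 = (277.617688, 242.028917) px
  c1 = (331.491859, 221.254050) px
  c2 = (316.536284, 123.645954) px
  c3 = (263.502770, 140.322976) px
Planar DLT: solve 8×8 A·h = b for H (H[2,2]=1):
  H  [+446.12988 +48.14112 +297.67934]
  H  [-84.01560 +659.48199 +181.00519]
  H  [+0.25215 -0.17778 +1.00000]
B = K⁻¹H; ‖b₁‖=0.842832, ‖b₂‖=0.842832; λ = 2/(‖b₁‖+‖b₂‖) = 1.186476, sign → tz>0 ⇒ λ=+1.186476
r₁ = λ·B[:,0] = (+0.93495,-0.19070,+0.29917); r₂ = λ·B[:,1] = (+0.25971,+0.94237,-0.21093)
r₃ = r₁×r₂ = (-0.24170,+0.27490,+0.93060); SVD([r₁ r₂ r₃]) → R = UVᵀ:
  R  [+0.93495 +0.25971 -0.24170]
  R  [-0.19070 +0.94237 +0.27490]
  R  [+0.29917 -0.21093 +0.93060]
t = (-0.02057, -0.06420, +1.18648) m
tr R = 2.807917; θ = arccos((tr R − 1)/2) = 0.441859 rad = 25.317°
axis k = ((R−Rᵀ)₃₂, (R−Rᵀ)₁₃, (R−Rᵀ)₂₁) / (2 sinθ) = (-0.568066, -0.632415, -0.526642)
rvec = θ·k = (-0.251005, -0.279438, -0.232702)

rvec=(-0.2510, -0.2794, -0.2327) tvec=(-0.0206, -0.0642, 1.1865)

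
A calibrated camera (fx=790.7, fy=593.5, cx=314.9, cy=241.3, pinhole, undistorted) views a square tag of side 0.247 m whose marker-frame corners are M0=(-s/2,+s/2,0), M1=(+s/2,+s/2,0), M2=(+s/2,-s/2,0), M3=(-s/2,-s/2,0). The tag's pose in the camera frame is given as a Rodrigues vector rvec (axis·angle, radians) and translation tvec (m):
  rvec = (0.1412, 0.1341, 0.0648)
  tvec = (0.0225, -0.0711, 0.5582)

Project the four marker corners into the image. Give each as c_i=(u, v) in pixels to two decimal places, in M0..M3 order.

Intrinsics K: fx=790.7, fy=593.5, cx=314.9, cy=241.3
Marker side s = 0.247 m; corners in marker frame (Z=0):
  M0 = (-0.1235, +0.1235, 0)
  M1 = (+0.1235, +0.1235, 0)
  M2 = (+0.1235, -0.1235, 0)
  M3 = (-0.1235, -0.1235, 0)
rvec = (0.1412, 0.1341, 0.0648), |rvec| = θ = 0.20523 rad = 11.759°
Rodrigues: sinθ=0.20379, 1−cosθ=0.02099; R = I + sinθ·[k]× + (1−cosθ)·[k]×²:
    [+0.98895 -0.05491 +0.13772]
    [+0.07378 +0.98797 -0.13588]
    [-0.12860 +0.14454 +0.98111]
t = (0.0225, -0.0711, 0.5582) m
M0: Pc = R·M0+t = (-0.10642, +0.04180, +0.59193); u = 790.7·(-0.10642)/0.59193 + 314.9 = 172.7494, v = 593.5·(+0.04180)/0.59193 + 241.3 = 283.2136
M1: Pc = R·M1+t = (+0.13785, +0.06003, +0.56017); u = 790.7·(+0.13785)/0.56017 + 314.9 = 509.4856, v = 593.5·(+0.06003)/0.56017 + 241.3 = 304.8984
M2: Pc = R·M2+t = (+0.15142, -0.18400, +0.52447); u = 790.7·(+0.15142)/0.52447 + 314.9 = 543.1797, v = 593.5·(-0.18400)/0.52447 + 241.3 = 33.0777
M3: Pc = R·M3+t = (-0.09285, -0.20223, +0.55623); u = 790.7·(-0.09285)/0.55623 + 314.9 = 182.9060, v = 593.5·(-0.20223)/0.55623 + 241.3 = 25.5238

c0=(172.75, 283.21) c1=(509.49, 304.90) c2=(543.18, 33.08) c3=(182.91, 25.52)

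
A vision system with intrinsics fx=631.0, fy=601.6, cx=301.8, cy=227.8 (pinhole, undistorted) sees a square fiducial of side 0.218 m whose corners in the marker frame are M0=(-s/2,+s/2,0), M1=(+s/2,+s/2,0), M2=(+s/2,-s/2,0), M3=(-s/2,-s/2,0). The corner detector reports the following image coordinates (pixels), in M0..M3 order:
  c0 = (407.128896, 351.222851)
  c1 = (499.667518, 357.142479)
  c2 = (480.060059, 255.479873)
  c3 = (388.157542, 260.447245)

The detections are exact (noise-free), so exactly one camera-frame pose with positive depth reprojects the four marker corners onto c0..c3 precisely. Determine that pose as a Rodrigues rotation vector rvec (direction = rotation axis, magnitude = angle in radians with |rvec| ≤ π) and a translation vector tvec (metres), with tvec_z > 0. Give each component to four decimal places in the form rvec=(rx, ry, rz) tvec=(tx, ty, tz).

Intrinsics K: fx=631.0, fy=601.6, cx=301.8, cy=227.8
Marker side s = 0.218 m; corners in marker frame (Z=0):
  M0 = (-0.1090, +0.1090, 0)
  M1 = (+0.1090, +0.1090, 0)
  M2 = (+0.1090, -0.1090, 0)
  M3 = (-0.1090, -0.1090, 0)
Detected image corners:
  c0 = (407.128896, 351.222851) px
  c1 = (499.667518, 357.142479) px
  c2 = (480.060059, 255.479873) px
  c3 = (388.157542, 260.447245) px
Planar DLT: solve 8×8 A·h = b for H (H[2,2]=1):
  H  [+192.55300 +122.57083 +441.22390]
  H  [-156.58335 +463.52659 +306.46343]
  H  [-0.51941 +0.07700 +1.00000]
B = K⁻¹H; ‖b₁‖=0.761764, ‖b₂‖=0.761764; λ = 2/(‖b₁‖+‖b₂‖) = 1.312743, sign → tz>0 ⇒ λ=+1.312743
r₁ = λ·B[:,0] = (+0.72671,-0.08349,-0.68185); r₂ = λ·B[:,1] = (+0.20665,+0.97318,+0.10108)
r₃ = r₁×r₂ = (+0.65512,-0.21436,+0.72447); SVD([r₁ r₂ r₃]) → R = UVᵀ:
  R  [+0.72671 +0.20665 +0.65512]
  R  [-0.08349 +0.97318 -0.21436]
  R  [-0.68185 +0.10108 +0.72447]
t = (+0.29006, +0.17165, +1.31274) m
tr R = 2.424365; θ = arccos((tr R − 1)/2) = 0.778194 rad = 44.587°
axis k = ((R−Rᵀ)₃₂, (R−Rᵀ)₁₃, (R−Rᵀ)₂₁) / (2 sinθ) = (+0.224680, +0.952267, -0.206656)
rvec = θ·k = (+0.174844, +0.741049, -0.160818)

rvec=(0.1748, 0.7410, -0.1608) tvec=(0.2901, 0.1717, 1.3127)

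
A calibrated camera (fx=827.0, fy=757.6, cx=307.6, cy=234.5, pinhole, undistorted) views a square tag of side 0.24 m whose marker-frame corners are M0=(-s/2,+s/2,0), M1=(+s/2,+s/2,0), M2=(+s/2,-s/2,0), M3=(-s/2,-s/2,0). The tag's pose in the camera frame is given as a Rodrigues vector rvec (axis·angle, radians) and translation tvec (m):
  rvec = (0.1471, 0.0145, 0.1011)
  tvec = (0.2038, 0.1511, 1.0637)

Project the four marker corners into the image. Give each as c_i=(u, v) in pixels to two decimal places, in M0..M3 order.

c0=(362.99, 414.42) c1=(545.81, 431.80) c2=(572.75, 267.26) c3=(383.72, 249.56)

Intrinsics K: fx=827.0, fy=757.6, cx=307.6, cy=234.5
Marker side s = 0.24 m; corners in marker frame (Z=0):
  M0 = (-0.1200, +0.1200, 0)
  M1 = (+0.1200, +0.1200, 0)
  M2 = (+0.1200, -0.1200, 0)
  M3 = (-0.1200, -0.1200, 0)
rvec = (0.1471, 0.0145, 0.1011), |rvec| = θ = 0.17908 rad = 10.261°
Rodrigues: sinθ=0.17812, 1−cosθ=0.01599; R = I + sinθ·[k]× + (1−cosθ)·[k]×²:
    [+0.99480 -0.09950 +0.02184]
    [+0.10162 +0.98411 -0.14558]
    [-0.00701 +0.14705 +0.98910]
t = (0.2038, 0.1511, 1.0637) m
M0: Pc = R·M0+t = (+0.07248, +0.25700, +1.08219); u = 827.0·(+0.07248)/1.08219 + 307.6 = 362.9923, v = 757.6·(+0.25700)/1.08219 + 234.5 = 414.4156
M1: Pc = R·M1+t = (+0.31124, +0.28139, +1.08050); u = 827.0·(+0.31124)/1.08050 + 307.6 = 545.8149, v = 757.6·(+0.28139)/1.08050 + 234.5 = 431.7966
M2: Pc = R·M2+t = (+0.33512, +0.04520, +1.04521); u = 827.0·(+0.33512)/1.04521 + 307.6 = 572.7519, v = 757.6·(+0.04520)/1.04521 + 234.5 = 267.2632
M3: Pc = R·M3+t = (+0.09636, +0.02081, +1.04690); u = 827.0·(+0.09636)/1.04690 + 307.6 = 383.7231, v = 757.6·(+0.02081)/1.04690 + 234.5 = 249.5606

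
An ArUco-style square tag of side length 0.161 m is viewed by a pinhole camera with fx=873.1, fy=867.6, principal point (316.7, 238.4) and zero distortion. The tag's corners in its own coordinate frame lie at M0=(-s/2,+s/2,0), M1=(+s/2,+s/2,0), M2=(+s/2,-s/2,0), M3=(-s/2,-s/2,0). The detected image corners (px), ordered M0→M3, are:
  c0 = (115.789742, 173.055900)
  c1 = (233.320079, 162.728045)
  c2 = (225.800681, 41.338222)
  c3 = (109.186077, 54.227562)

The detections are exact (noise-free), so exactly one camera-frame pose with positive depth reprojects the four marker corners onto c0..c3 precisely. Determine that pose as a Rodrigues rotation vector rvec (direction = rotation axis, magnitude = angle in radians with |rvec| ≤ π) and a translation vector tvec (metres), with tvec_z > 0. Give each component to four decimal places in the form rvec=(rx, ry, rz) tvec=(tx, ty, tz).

rvec=(-0.0412, 0.1592, -0.0692) tvec=(-0.1929, -0.1734, 1.1512)

Intrinsics K: fx=873.1, fy=867.6, cx=316.7, cy=238.4
Marker side s = 0.161 m; corners in marker frame (Z=0):
  M0 = (-0.0805, +0.0805, 0)
  M1 = (+0.0805, +0.0805, 0)
  M2 = (+0.0805, -0.0805, 0)
  M3 = (-0.0805, -0.0805, 0)
Detected image corners:
  c0 = (115.789742, 173.055900) px
  c1 = (233.320079, 162.728045) px
  c2 = (225.800681, 41.338222) px
  c3 = (109.186077, 54.227562) px
Planar DLT: solve 8×8 A·h = b for H (H[2,2]=1):
  H  [+703.82772 +36.92697 +170.37011]
  H  [-86.83389 +741.57967 +107.70604]
  H  [-0.13636 -0.04036 +1.00000]
B = K⁻¹H; ‖b₁‖=0.868646, ‖b₂‖=0.868646; λ = 2/(‖b₁‖+‖b₂‖) = 1.151217, sign → tz>0 ⇒ λ=+1.151217
r₁ = λ·B[:,0] = (+0.98497,-0.07208,-0.15698); r₂ = λ·B[:,1] = (+0.06554,+0.99677,-0.04646)
r₃ = r₁×r₂ = (+0.15982,+0.03547,+0.98651); SVD([r₁ r₂ r₃]) → R = UVᵀ:
  R  [+0.98497 +0.06554 +0.15982]
  R  [-0.07208 +0.99677 +0.03547]
  R  [-0.15698 -0.04646 +0.98651]
t = (-0.19294, -0.17342, +1.15122) m
tr R = 2.968243; θ = arccos((tr R − 1)/2) = 0.178443 rad = 10.224°
axis k = ((R−Rᵀ)₃₂, (R−Rᵀ)₁₃, (R−Rᵀ)₂₁) / (2 sinθ) = (-0.230807, +0.892428, -0.387686)
rvec = θ·k = (-0.041186, +0.159247, -0.069180)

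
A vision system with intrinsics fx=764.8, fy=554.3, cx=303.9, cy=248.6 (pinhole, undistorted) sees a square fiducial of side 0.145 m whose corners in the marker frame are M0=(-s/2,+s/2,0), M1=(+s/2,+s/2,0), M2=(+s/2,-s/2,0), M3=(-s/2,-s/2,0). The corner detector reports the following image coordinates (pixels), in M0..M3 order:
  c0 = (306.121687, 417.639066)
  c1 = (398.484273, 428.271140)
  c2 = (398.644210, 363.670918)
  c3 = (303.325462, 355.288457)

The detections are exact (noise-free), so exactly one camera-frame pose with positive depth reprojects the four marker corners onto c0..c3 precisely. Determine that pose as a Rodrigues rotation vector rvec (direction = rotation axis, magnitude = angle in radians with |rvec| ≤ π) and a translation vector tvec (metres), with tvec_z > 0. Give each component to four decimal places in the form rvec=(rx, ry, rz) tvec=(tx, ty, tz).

Intrinsics K: fx=764.8, fy=554.3, cx=303.9, cy=248.6
Marker side s = 0.145 m; corners in marker frame (Z=0):
  M0 = (-0.0725, +0.0725, 0)
  M1 = (+0.0725, +0.0725, 0)
  M2 = (+0.0725, -0.0725, 0)
  M3 = (-0.0725, -0.0725, 0)
Detected image corners:
  c0 = (306.121687, 417.639066) px
  c1 = (398.484273, 428.271140) px
  c2 = (398.644210, 363.670918) px
  c3 = (303.325462, 355.288457) px
Planar DLT: solve 8×8 A·h = b for H (H[2,2]=1):
  H  [+549.41739 +87.06294 +350.71035]
  H  [-42.88777 +524.12438 +391.63061]
  H  [-0.27754 +0.22115 +1.00000]
B = K⁻¹H; ‖b₁‖=0.875176, ‖b₂‖=0.875176; λ = 2/(‖b₁‖+‖b₂‖) = 1.142627, sign → tz>0 ⇒ λ=+1.142627
r₁ = λ·B[:,0] = (+0.94685,+0.05382,-0.31713); r₂ = λ·B[:,1] = (+0.02966,+0.96709,+0.25270)
r₃ = r₁×r₂ = (+0.32029,-0.24867,+0.91410); SVD([r₁ r₂ r₃]) → R = UVᵀ:
  R  [+0.94685 +0.02966 +0.32029]
  R  [+0.05382 +0.96709 -0.24867]
  R  [-0.31713 +0.25270 +0.91410]
t = (+0.06994, +0.29484, +1.14263) m
tr R = 2.828043; θ = arccos((tr R − 1)/2) = 0.417707 rad = 23.933°
axis k = ((R−Rᵀ)₃₂, (R−Rᵀ)₁₃, (R−Rᵀ)₂₁) / (2 sinθ) = (+0.617958, +0.785647, +0.029776)
rvec = θ·k = (+0.258125, +0.328170, +0.012438)

rvec=(0.2581, 0.3282, 0.0124) tvec=(0.0699, 0.2948, 1.1426)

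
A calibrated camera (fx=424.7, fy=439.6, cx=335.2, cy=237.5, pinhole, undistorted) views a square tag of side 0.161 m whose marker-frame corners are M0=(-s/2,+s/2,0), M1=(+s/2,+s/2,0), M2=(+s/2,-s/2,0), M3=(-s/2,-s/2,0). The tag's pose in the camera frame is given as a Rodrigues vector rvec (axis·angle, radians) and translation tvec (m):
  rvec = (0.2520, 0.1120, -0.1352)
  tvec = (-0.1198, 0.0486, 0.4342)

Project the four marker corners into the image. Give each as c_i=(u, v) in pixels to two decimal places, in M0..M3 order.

c0=(163.76, 365.85) c1=(307.72, 352.77) c2=(280.23, 195.97) c3=(124.47, 217.80)

Intrinsics K: fx=424.7, fy=439.6, cx=335.2, cy=237.5
Marker side s = 0.161 m; corners in marker frame (Z=0):
  M0 = (-0.0805, +0.0805, 0)
  M1 = (+0.0805, +0.0805, 0)
  M2 = (+0.0805, -0.0805, 0)
  M3 = (-0.0805, -0.0805, 0)
rvec = (0.2520, 0.1120, -0.1352), |rvec| = θ = 0.30713 rad = 17.597°
Rodrigues: sinθ=0.30232, 1−cosθ=0.04679; R = I + sinθ·[k]× + (1−cosθ)·[k]×²:
    [+0.98471 +0.14709 +0.09335]
    [-0.11908 +0.95943 -0.25557]
    [-0.12715 +0.24055 +0.96227]
t = (-0.1198, 0.0486, 0.4342) m
M0: Pc = R·M0+t = (-0.18723, +0.13542, +0.46380); u = 424.7·(-0.18723)/0.46380 + 335.2 = 163.7551, v = 439.6·(+0.13542)/0.46380 + 237.5 = 365.8545
M1: Pc = R·M1+t = (-0.02869, +0.11625, +0.44333); u = 424.7·(-0.02869)/0.44333 + 335.2 = 307.7151, v = 439.6·(+0.11625)/0.44333 + 237.5 = 352.7702
M2: Pc = R·M2+t = (-0.05237, -0.03822, +0.40460); u = 424.7·(-0.05237)/0.40460 + 335.2 = 280.2270, v = 439.6·(-0.03822)/0.40460 + 237.5 = 195.9736
M3: Pc = R·M3+t = (-0.21091, -0.01905, +0.42507); u = 424.7·(-0.21091)/0.42507 + 335.2 = 124.4749, v = 439.6·(-0.01905)/0.42507 + 237.5 = 217.8011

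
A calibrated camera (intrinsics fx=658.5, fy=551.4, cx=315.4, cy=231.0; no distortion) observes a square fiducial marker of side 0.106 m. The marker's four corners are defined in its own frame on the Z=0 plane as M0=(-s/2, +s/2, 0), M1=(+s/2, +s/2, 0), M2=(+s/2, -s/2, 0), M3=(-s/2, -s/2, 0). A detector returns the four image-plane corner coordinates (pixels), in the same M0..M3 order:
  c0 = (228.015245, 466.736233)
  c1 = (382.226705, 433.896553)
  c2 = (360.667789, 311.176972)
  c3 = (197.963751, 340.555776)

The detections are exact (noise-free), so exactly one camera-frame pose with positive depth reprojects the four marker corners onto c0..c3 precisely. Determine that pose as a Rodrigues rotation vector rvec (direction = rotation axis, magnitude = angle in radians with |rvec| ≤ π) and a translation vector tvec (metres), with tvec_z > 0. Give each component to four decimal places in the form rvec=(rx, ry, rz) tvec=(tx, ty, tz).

Intrinsics K: fx=658.5, fy=551.4, cx=315.4, cy=231.0
Marker side s = 0.106 m; corners in marker frame (Z=0):
  M0 = (-0.0530, +0.0530, 0)
  M1 = (+0.0530, +0.0530, 0)
  M2 = (+0.0530, -0.0530, 0)
  M3 = (-0.0530, -0.0530, 0)
Detected image corners:
  c0 = (228.015245, 466.736233) px
  c1 = (382.226705, 433.896553) px
  c2 = (360.667789, 311.176972) px
  c3 = (197.963751, 340.555776) px
Planar DLT: solve 8×8 A·h = b for H (H[2,2]=1):
  H  [+1603.09441 +372.62630 +294.09106]
  H  [-148.90183 +1346.35042 +389.25031]
  H  [+0.37354 +0.44478 +1.00000]
B = K⁻¹H; ‖b₁‖=2.325720, ‖b₂‖=2.325720; λ = 2/(‖b₁‖+‖b₂‖) = 0.429974, sign → tz>0 ⇒ λ=+0.429974
r₁ = λ·B[:,0] = (+0.96983,-0.18340,+0.16061); r₂ = λ·B[:,1] = (+0.15171,+0.96975,+0.19125)
r₃ = r₁×r₂ = (-0.19083,-0.16111,+0.96831); SVD([r₁ r₂ r₃]) → R = UVᵀ:
  R  [+0.96983 +0.15171 -0.19083]
  R  [-0.18340 +0.96975 -0.16111]
  R  [+0.16061 +0.19125 +0.96831]
t = (-0.01391, +0.12340, +0.42997) m
tr R = 2.907889; θ = arccos((tr R − 1)/2) = 0.304675 rad = 17.457°
axis k = ((R−Rᵀ)₃₂, (R−Rᵀ)₁₃, (R−Rᵀ)₂₁) / (2 sinθ) = (+0.587292, -0.585762, -0.558543)
rvec = θ·k = (+0.178933, -0.178467, -0.170174)

rvec=(0.1789, -0.1785, -0.1702) tvec=(-0.0139, 0.1234, 0.4300)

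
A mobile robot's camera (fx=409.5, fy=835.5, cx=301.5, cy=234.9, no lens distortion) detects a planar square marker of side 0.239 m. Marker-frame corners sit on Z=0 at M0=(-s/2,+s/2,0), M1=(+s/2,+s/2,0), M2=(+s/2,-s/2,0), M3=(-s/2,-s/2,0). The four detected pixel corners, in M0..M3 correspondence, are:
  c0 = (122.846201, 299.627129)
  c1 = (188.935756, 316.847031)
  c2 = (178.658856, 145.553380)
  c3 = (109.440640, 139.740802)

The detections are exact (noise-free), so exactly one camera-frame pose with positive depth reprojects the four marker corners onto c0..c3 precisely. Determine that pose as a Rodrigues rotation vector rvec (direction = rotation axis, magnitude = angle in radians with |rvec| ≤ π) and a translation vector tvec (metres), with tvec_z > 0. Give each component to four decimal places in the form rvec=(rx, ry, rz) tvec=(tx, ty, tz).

rvec=(0.2938, 0.3707, 0.0191) tvec=(-0.4322, -0.0100, 1.1600)

Intrinsics K: fx=409.5, fy=835.5, cx=301.5, cy=234.9
Marker side s = 0.239 m; corners in marker frame (Z=0):
  M0 = (-0.1195, +0.1195, 0)
  M1 = (+0.1195, +0.1195, 0)
  M2 = (+0.1195, -0.1195, 0)
  M3 = (-0.1195, -0.1195, 0)
Detected image corners:
  c0 = (122.846201, 299.627129) px
  c1 = (188.935756, 316.847031) px
  c2 = (178.658856, 145.553380) px
  c3 = (109.440640, 139.740802) px
Planar DLT: solve 8×8 A·h = b for H (H[2,2]=1):
  H  [+237.07461 +86.81889 +148.91051]
  H  [-19.96356 +747.64698 +227.67525]
  H  [-0.30541 +0.24695 +1.00000]
B = K⁻¹H; ‖b₁‖=0.862099, ‖b₂‖=0.862099; λ = 2/(‖b₁‖+‖b₂‖) = 1.159960, sign → tz>0 ⇒ λ=+1.159960
r₁ = λ·B[:,0] = (+0.93238,+0.07189,-0.35427); r₂ = λ·B[:,1] = (+0.03502,+0.95745,+0.28645)
r₃ = r₁×r₂ = (+0.35979,-0.27949,+0.89019); SVD([r₁ r₂ r₃]) → R = UVᵀ:
  R  [+0.93238 +0.03502 +0.35979]
  R  [+0.07189 +0.95745 -0.27949]
  R  [-0.35427 +0.28645 +0.89019]
t = (-0.43223, -0.01003, +1.15996) m
tr R = 2.780023; θ = arccos((tr R − 1)/2) = 0.473426 rad = 27.125°
axis k = ((R−Rᵀ)₃₂, (R−Rᵀ)₁₃, (R−Rᵀ)₂₁) / (2 sinθ) = (+0.620632, +0.783059, +0.040427)
rvec = θ·k = (+0.293823, +0.370720, +0.019139)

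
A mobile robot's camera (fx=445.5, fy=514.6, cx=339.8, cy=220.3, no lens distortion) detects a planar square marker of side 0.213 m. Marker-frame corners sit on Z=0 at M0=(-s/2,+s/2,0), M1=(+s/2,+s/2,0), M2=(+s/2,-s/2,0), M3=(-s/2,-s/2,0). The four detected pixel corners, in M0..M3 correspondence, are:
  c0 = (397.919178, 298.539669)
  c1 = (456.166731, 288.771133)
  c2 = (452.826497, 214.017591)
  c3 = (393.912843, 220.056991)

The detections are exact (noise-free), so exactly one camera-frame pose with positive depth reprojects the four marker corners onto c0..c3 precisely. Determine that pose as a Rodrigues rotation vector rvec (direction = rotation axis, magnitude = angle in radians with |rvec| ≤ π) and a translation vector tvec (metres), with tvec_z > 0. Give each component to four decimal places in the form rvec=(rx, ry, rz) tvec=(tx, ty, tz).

Intrinsics K: fx=445.5, fy=514.6, cx=339.8, cy=220.3
Marker side s = 0.213 m; corners in marker frame (Z=0):
  M0 = (-0.1065, +0.1065, 0)
  M1 = (+0.1065, +0.1065, 0)
  M2 = (+0.1065, -0.1065, 0)
  M3 = (-0.1065, -0.1065, 0)
Detected image corners:
  c0 = (397.919178, 298.539669) px
  c1 = (456.166731, 288.771133) px
  c2 = (452.826497, 214.017591) px
  c3 = (393.912843, 220.056991) px
Planar DLT: solve 8×8 A·h = b for H (H[2,2]=1):
  H  [+373.88406 +33.70647 +425.93919]
  H  [+22.22627 +369.40114 +255.40680]
  H  [+0.23251 +0.03880 +1.00000]
B = K⁻¹H; ‖b₁‖=0.703811, ‖b₂‖=0.703811; λ = 2/(‖b₁‖+‖b₂‖) = 1.420836, sign → tz>0 ⇒ λ=+1.420836
r₁ = λ·B[:,0] = (+0.94045,-0.08006,+0.33036); r₂ = λ·B[:,1] = (+0.06545,+0.99633,+0.05513)
r₃ = r₁×r₂ = (-0.33356,-0.03023,+0.94224); SVD([r₁ r₂ r₃]) → R = UVᵀ:
  R  [+0.94045 +0.06545 -0.33356]
  R  [-0.08006 +0.99633 -0.03023]
  R  [+0.33036 +0.05513 +0.94224]
t = (+0.27472, +0.09693, +1.42084) m
tr R = 2.879031; θ = arccos((tr R − 1)/2) = 0.349584 rad = 20.030°
axis k = ((R−Rᵀ)₃₂, (R−Rᵀ)₁₃, (R−Rᵀ)₂₁) / (2 sinθ) = (+0.124617, -0.969202, -0.212412)
rvec = θ·k = (+0.043564, -0.338817, -0.074256)

rvec=(0.0436, -0.3388, -0.0743) tvec=(0.2747, 0.0969, 1.4208)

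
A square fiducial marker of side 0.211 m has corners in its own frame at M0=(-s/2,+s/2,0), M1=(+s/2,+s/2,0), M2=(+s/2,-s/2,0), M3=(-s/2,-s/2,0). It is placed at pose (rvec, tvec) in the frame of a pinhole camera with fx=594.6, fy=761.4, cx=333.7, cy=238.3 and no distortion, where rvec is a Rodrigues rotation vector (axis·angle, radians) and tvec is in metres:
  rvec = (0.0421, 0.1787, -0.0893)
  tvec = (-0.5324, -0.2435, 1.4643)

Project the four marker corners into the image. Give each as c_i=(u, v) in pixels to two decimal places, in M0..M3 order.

c0=(83.33, 171.96) c1=(161.66, 160.81) c2=(152.76, 49.54) c3=(74.28, 63.59)

Intrinsics K: fx=594.6, fy=761.4, cx=333.7, cy=238.3
Marker side s = 0.211 m; corners in marker frame (Z=0):
  M0 = (-0.1055, +0.1055, 0)
  M1 = (+0.1055, +0.1055, 0)
  M2 = (+0.1055, -0.1055, 0)
  M3 = (-0.1055, -0.1055, 0)
rvec = (0.0421, 0.1787, -0.0893), |rvec| = θ = 0.20416 rad = 11.697°
Rodrigues: sinθ=0.20274, 1−cosθ=0.02077; R = I + sinθ·[k]× + (1−cosθ)·[k]×²:
    [+0.98012 +0.09243 +0.17559]
    [-0.08493 +0.99514 -0.04976]
    [-0.17933 +0.03386 +0.98321]
t = (-0.5324, -0.2435, 1.4643) m
M0: Pc = R·M0+t = (-0.62605, -0.12955, +1.48679); u = 594.6·(-0.62605)/1.48679 + 333.7 = 83.3288, v = 761.4·(-0.12955)/1.48679 + 238.3 = 171.9552
M1: Pc = R·M1+t = (-0.41925, -0.14747, +1.44895); u = 594.6·(-0.41925)/1.44895 + 333.7 = 161.6557, v = 761.4·(-0.14747)/1.44895 + 238.3 = 160.8056
M2: Pc = R·M2+t = (-0.43875, -0.35745, +1.44181); u = 594.6·(-0.43875)/1.44181 + 333.7 = 152.7604, v = 761.4·(-0.35745)/1.44181 + 238.3 = 49.5364
M3: Pc = R·M3+t = (-0.64555, -0.33953, +1.47965); u = 594.6·(-0.64555)/1.47965 + 333.7 = 74.2828, v = 761.4·(-0.33953)/1.47965 + 238.3 = 63.5854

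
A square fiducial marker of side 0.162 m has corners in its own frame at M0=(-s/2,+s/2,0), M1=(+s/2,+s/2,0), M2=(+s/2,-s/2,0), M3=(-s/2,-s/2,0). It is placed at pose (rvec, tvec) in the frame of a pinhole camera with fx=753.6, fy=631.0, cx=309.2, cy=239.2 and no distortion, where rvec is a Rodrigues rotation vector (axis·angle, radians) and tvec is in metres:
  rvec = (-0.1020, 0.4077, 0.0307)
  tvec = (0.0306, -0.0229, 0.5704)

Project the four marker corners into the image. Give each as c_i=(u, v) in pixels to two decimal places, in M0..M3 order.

c0=(248.66, 299.53) c1=(452.42, 308.64) c2=(459.72, 120.46) c3=(260.22, 131.43)

Intrinsics K: fx=753.6, fy=631.0, cx=309.2, cy=239.2
Marker side s = 0.162 m; corners in marker frame (Z=0):
  M0 = (-0.0810, +0.0810, 0)
  M1 = (+0.0810, +0.0810, 0)
  M2 = (+0.0810, -0.0810, 0)
  M3 = (-0.0810, -0.0810, 0)
rvec = (-0.1020, 0.4077, 0.0307), |rvec| = θ = 0.42139 rad = 24.144°
Rodrigues: sinθ=0.40903, 1−cosθ=0.08748; R = I + sinθ·[k]× + (1−cosθ)·[k]×²:
    [+0.91765 -0.05029 +0.39420]
    [+0.00931 +0.99441 +0.10517]
    [-0.39728 -0.09284 +0.91299]
t = (0.0306, -0.0229, 0.5704) m
M0: Pc = R·M0+t = (-0.04780, +0.05689, +0.59506); u = 753.6·(-0.04780)/0.59506 + 309.2 = 248.6613, v = 631.0·(+0.05689)/0.59506 + 239.2 = 299.5291
M1: Pc = R·M1+t = (+0.10086, +0.05840, +0.53070); u = 753.6·(+0.10086)/0.53070 + 309.2 = 452.4172, v = 631.0·(+0.05840)/0.53070 + 239.2 = 308.6392
M2: Pc = R·M2+t = (+0.10900, -0.10269, +0.54574); u = 753.6·(+0.10900)/0.54574 + 309.2 = 459.7193, v = 631.0·(-0.10269)/0.54574 + 239.2 = 120.4636
M3: Pc = R·M3+t = (-0.03966, -0.10420, +0.61010); u = 753.6·(-0.03966)/0.61010 + 309.2 = 260.2162, v = 631.0·(-0.10420)/0.61010 + 239.2 = 131.4289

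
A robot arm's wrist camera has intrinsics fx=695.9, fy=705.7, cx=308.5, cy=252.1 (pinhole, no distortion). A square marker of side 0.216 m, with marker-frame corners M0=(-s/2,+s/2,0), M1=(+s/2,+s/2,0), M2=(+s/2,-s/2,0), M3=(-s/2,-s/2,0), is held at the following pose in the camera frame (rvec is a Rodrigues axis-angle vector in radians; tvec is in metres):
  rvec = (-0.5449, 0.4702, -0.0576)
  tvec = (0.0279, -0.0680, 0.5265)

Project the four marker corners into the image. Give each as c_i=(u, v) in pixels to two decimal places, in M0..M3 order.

Intrinsics K: fx=695.9, fy=705.7, cx=308.5, cy=252.1
Marker side s = 0.216 m; corners in marker frame (Z=0):
  M0 = (-0.1080, +0.1080, 0)
  M1 = (+0.1080, +0.1080, 0)
  M2 = (+0.1080, -0.1080, 0)
  M3 = (-0.1080, -0.1080, 0)
rvec = (-0.5449, 0.4702, -0.0576), |rvec| = θ = 0.72203 rad = 41.369°
Rodrigues: sinθ=0.66091, 1−cosθ=0.24953; R = I + sinθ·[k]× + (1−cosθ)·[k]×²:
    [+0.89259 -0.06991 +0.44542]
    [-0.17536 +0.85629 +0.48581]
    [-0.41537 -0.51174 +0.75206]
t = (0.0279, -0.0680, 0.5265) m
M0: Pc = R·M0+t = (-0.07605, +0.04342, +0.51609); u = 695.9·(-0.07605)/0.51609 + 308.5 = 205.9541, v = 705.7·(+0.04342)/0.51609 + 252.1 = 311.4701
M1: Pc = R·M1+t = (+0.11675, +0.00554, +0.42637); u = 695.9·(+0.11675)/0.42637 + 308.5 = 499.0510, v = 705.7·(+0.00554)/0.42637 + 252.1 = 261.2705
M2: Pc = R·M2+t = (+0.13185, -0.17942, +0.53691); u = 695.9·(+0.13185)/0.53691 + 308.5 = 479.3943, v = 705.7·(-0.17942)/0.53691 + 252.1 = 16.2759
M3: Pc = R·M3+t = (-0.06095, -0.14154, +0.62663); u = 695.9·(-0.06095)/0.62663 + 308.5 = 240.8133, v = 705.7·(-0.14154)/0.62663 + 252.1 = 92.6989

c0=(205.95, 311.47) c1=(499.05, 261.27) c2=(479.39, 16.28) c3=(240.81, 92.70)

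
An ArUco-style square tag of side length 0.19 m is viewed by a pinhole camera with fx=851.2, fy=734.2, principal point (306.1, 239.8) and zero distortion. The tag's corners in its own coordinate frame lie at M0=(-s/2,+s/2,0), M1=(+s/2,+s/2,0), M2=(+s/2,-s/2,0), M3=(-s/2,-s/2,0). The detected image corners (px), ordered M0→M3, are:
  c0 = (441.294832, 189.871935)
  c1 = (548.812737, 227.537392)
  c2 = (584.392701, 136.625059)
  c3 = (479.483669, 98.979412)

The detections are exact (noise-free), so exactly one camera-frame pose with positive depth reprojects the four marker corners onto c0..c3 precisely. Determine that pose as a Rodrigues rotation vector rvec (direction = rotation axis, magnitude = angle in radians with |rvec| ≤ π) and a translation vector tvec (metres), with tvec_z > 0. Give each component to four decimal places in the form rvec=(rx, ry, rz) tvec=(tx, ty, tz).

rvec=(-0.1445, -0.0927, 0.3720) tvec=(0.3391, -0.1456, 1.3889)

Intrinsics K: fx=851.2, fy=734.2, cx=306.1, cy=239.8
Marker side s = 0.19 m; corners in marker frame (Z=0):
  M0 = (-0.0950, +0.0950, 0)
  M1 = (+0.0950, +0.0950, 0)
  M2 = (+0.0950, -0.0950, 0)
  M3 = (-0.0950, -0.0950, 0)
Detected image corners:
  c0 = (441.294832, 189.871935) px
  c1 = (548.812737, 227.537392) px
  c2 = (584.392701, 136.625059) px
  c3 = (479.483669, 98.979412) px
Planar DLT: solve 8×8 A·h = b for H (H[2,2]=1):
  H  [+582.46974 -252.31193 +513.92574]
  H  [+205.66589 +459.92654 +162.84589]
  H  [+0.04581 -0.11337 +1.00000]
B = K⁻¹H; ‖b₁‖=0.719992, ‖b₂‖=0.719992; λ = 2/(‖b₁‖+‖b₂‖) = 1.388905, sign → tz>0 ⇒ λ=+1.388905
r₁ = λ·B[:,0] = (+0.92753,+0.36828,+0.06363); r₂ = λ·B[:,1] = (-0.35508,+0.92148,-0.15746)
r₃ = r₁×r₂ = (-0.11662,+0.12345,+0.98547); SVD([r₁ r₂ r₃]) → R = UVᵀ:
  R  [+0.92753 -0.35508 -0.11662]
  R  [+0.36828 +0.92148 +0.12345]
  R  [+0.06363 -0.15746 +0.98547]
t = (+0.33911, -0.14558, +1.38890) m
tr R = 2.834491; θ = arccos((tr R − 1)/2) = 0.409688 rad = 23.473°
axis k = ((R−Rᵀ)₃₂, (R−Rᵀ)₁₃, (R−Rᵀ)₂₁) / (2 sinθ) = (-0.352613, -0.226267, +0.908002)
rvec = θ·k = (-0.144461, -0.092699, +0.371997)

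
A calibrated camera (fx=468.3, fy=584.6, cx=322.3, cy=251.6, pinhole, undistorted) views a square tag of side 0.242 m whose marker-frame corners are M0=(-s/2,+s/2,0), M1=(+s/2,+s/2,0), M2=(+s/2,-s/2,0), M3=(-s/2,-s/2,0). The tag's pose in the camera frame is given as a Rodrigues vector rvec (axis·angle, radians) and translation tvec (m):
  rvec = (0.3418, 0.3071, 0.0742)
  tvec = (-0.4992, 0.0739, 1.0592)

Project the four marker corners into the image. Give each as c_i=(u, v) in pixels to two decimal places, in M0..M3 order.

Intrinsics K: fx=468.3, fy=584.6, cx=322.3, cy=251.6
Marker side s = 0.242 m; corners in marker frame (Z=0):
  M0 = (-0.1210, +0.1210, 0)
  M1 = (+0.1210, +0.1210, 0)
  M2 = (+0.1210, -0.1210, 0)
  M3 = (-0.1210, -0.1210, 0)
rvec = (0.3418, 0.3071, 0.0742), |rvec| = θ = 0.46545 rad = 26.668°
Rodrigues: sinθ=0.44882, 1−cosθ=0.10638; R = I + sinθ·[k]× + (1−cosθ)·[k]×²:
    [+0.95099 -0.02001 +0.30858]
    [+0.12309 +0.93993 -0.31840]
    [-0.28368 +0.34078 +0.89632]
t = (-0.4992, 0.0739, 1.0592) m
M0: Pc = R·M0+t = (-0.61669, +0.17274, +1.13476); u = 468.3·(-0.61669)/1.13476 + 322.3 = 67.8002, v = 584.6·(+0.17274)/1.13476 + 251.6 = 340.5900
M1: Pc = R·M1+t = (-0.38655, +0.20253, +1.06611); u = 468.3·(-0.38655)/1.06611 + 322.3 = 152.5031, v = 584.6·(+0.20253)/1.06611 + 251.6 = 362.6547
M2: Pc = R·M2+t = (-0.38171, -0.02494, +0.98364); u = 468.3·(-0.38171)/0.98364 + 322.3 = 140.5723, v = 584.6·(-0.02494)/0.98364 + 251.6 = 236.7792
M3: Pc = R·M3+t = (-0.61185, -0.05473, +1.05229); u = 468.3·(-0.61185)/1.05229 + 322.3 = 50.0095, v = 584.6·(-0.05473)/1.05229 + 251.6 = 221.1971

c0=(67.80, 340.59) c1=(152.50, 362.65) c2=(140.57, 236.78) c3=(50.01, 221.20)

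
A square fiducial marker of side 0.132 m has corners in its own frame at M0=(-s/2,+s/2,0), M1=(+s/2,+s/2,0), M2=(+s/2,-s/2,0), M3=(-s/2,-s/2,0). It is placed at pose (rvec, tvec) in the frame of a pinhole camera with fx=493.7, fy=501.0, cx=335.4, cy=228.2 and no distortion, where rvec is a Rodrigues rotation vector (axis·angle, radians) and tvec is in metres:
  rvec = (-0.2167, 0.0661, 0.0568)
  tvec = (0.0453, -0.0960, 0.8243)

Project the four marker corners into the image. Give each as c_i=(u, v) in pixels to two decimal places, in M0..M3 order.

Intrinsics K: fx=493.7, fy=501.0, cx=335.4, cy=228.2
Marker side s = 0.132 m; corners in marker frame (Z=0):
  M0 = (-0.0660, +0.0660, 0)
  M1 = (+0.0660, +0.0660, 0)
  M2 = (+0.0660, -0.0660, 0)
  M3 = (-0.0660, -0.0660, 0)
rvec = (-0.2167, 0.0661, 0.0568), |rvec| = θ = 0.23357 rad = 13.383°
Rodrigues: sinθ=0.23145, 1−cosθ=0.02715; R = I + sinθ·[k]× + (1−cosθ)·[k]×²:
    [+0.99622 -0.06341 +0.05937]
    [+0.04916 +0.97502 +0.21660]
    [-0.07163 -0.21287 +0.97445]
t = (0.0453, -0.0960, 0.8243) m
M0: Pc = R·M0+t = (-0.02464, -0.03489, +0.81498); u = 493.7·(-0.02464)/0.81498 + 335.4 = 320.4760, v = 501.0·(-0.03489)/0.81498 + 228.2 = 206.7500
M1: Pc = R·M1+t = (+0.10687, -0.02840, +0.80552); u = 493.7·(+0.10687)/0.80552 + 335.4 = 400.8969, v = 501.0·(-0.02840)/0.80552 + 228.2 = 210.5338
M2: Pc = R·M2+t = (+0.11524, -0.15711, +0.83362); u = 493.7·(+0.11524)/0.83362 + 335.4 = 403.6467, v = 501.0·(-0.15711)/0.83362 + 228.2 = 133.7799
M3: Pc = R·M3+t = (-0.01627, -0.16360, +0.84308); u = 493.7·(-0.01627)/0.84308 + 335.4 = 325.8752, v = 501.0·(-0.16360)/0.84308 + 228.2 = 130.9829

c0=(320.48, 206.75) c1=(400.90, 210.53) c2=(403.65, 133.78) c3=(325.88, 130.98)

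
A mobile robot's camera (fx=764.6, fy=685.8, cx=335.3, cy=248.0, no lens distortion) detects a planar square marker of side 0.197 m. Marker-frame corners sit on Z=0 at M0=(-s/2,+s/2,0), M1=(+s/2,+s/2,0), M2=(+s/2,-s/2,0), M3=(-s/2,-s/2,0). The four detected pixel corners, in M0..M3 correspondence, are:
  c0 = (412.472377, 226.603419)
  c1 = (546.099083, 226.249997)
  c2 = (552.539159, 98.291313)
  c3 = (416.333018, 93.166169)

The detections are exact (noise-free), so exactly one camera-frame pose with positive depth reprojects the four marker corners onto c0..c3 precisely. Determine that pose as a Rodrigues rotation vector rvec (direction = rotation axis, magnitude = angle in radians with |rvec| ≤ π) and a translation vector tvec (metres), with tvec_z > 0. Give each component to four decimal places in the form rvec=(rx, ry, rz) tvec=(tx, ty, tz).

Intrinsics K: fx=764.6, fy=685.8, cx=335.3, cy=248.0
Marker side s = 0.197 m; corners in marker frame (Z=0):
  M0 = (-0.0985, +0.0985, 0)
  M1 = (+0.0985, +0.0985, 0)
  M2 = (+0.0985, -0.0985, 0)
  M3 = (-0.0985, -0.0985, 0)
Detected image corners:
  c0 = (412.472377, 226.603419) px
  c1 = (546.099083, 226.249997) px
  c2 = (552.539159, 98.291313) px
  c3 = (416.333018, 93.166169) px
Planar DLT: solve 8×8 A·h = b for H (H[2,2]=1):
  H  [+786.39330 +24.36322 +483.23535]
  H  [+45.93218 +680.08177 +161.77901]
  H  [+0.21086 +0.10510 +1.00000]
B = K⁻¹H; ‖b₁‖=0.959535, ‖b₂‖=0.959535; λ = 2/(‖b₁‖+‖b₂‖) = 1.042171, sign → tz>0 ⇒ λ=+1.042171
r₁ = λ·B[:,0] = (+0.97551,-0.00967,+0.21975); r₂ = λ·B[:,1] = (-0.01482,+0.99387,+0.10953)
r₃ = r₁×r₂ = (-0.21947,-0.11011,+0.96939); SVD([r₁ r₂ r₃]) → R = UVᵀ:
  R  [+0.97551 -0.01482 -0.21947]
  R  [-0.00967 +0.99387 -0.11011]
  R  [+0.21975 +0.10953 +0.96939]
t = (+0.20164, -0.13103, +1.04217) m
tr R = 2.938767; θ = arccos((tr R − 1)/2) = 0.248089 rad = 14.214°
axis k = ((R−Rᵀ)₃₂, (R−Rᵀ)₁₃, (R−Rᵀ)₂₁) / (2 sinθ) = (+0.447233, -0.894356, +0.010502)
rvec = θ·k = (+0.110953, -0.221880, +0.002605)

rvec=(0.1110, -0.2219, 0.0026) tvec=(0.2016, -0.1310, 1.0422)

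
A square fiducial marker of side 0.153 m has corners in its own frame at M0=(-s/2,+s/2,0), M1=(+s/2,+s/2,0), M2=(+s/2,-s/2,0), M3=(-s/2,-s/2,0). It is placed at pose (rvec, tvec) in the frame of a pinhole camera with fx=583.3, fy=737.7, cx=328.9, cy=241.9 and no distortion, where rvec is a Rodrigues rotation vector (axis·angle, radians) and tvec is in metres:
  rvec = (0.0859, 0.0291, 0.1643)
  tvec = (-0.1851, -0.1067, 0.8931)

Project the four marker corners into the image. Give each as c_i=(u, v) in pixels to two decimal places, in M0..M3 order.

c0=(152.30, 205.81) c1=(249.63, 226.36) c2=(264.77, 100.73) c3=(165.92, 80.35)

Intrinsics K: fx=583.3, fy=737.7, cx=328.9, cy=241.9
Marker side s = 0.153 m; corners in marker frame (Z=0):
  M0 = (-0.0765, +0.0765, 0)
  M1 = (+0.0765, +0.0765, 0)
  M2 = (+0.0765, -0.0765, 0)
  M3 = (-0.0765, -0.0765, 0)
rvec = (0.0859, 0.0291, 0.1643), |rvec| = θ = 0.18767 rad = 10.753°
Rodrigues: sinθ=0.18657, 1−cosθ=0.01756; R = I + sinθ·[k]× + (1−cosθ)·[k]×²:
    [+0.98612 -0.16209 +0.03597]
    [+0.16458 +0.98286 -0.08301]
    [-0.02189 +0.08778 +0.99590]
t = (-0.1851, -0.1067, 0.8931) m
M0: Pc = R·M0+t = (-0.27294, -0.04410, +0.90149); u = 583.3·(-0.27294)/0.90149 + 328.9 = 152.2981, v = 737.7·(-0.04410)/0.90149 + 241.9 = 205.8112
M1: Pc = R·M1+t = (-0.12206, -0.01892, +0.89814); u = 583.3·(-0.12206)/0.89814 + 328.9 = 249.6266, v = 737.7·(-0.01892)/0.89814 + 241.9 = 226.3596
M2: Pc = R·M2+t = (-0.09726, -0.16930, +0.88471); u = 583.3·(-0.09726)/0.88471 + 328.9 = 264.7741, v = 737.7·(-0.16930)/0.88471 + 241.9 = 100.7334
M3: Pc = R·M3+t = (-0.24814, -0.19448, +0.88806); u = 583.3·(-0.24814)/0.88806 + 328.9 = 165.9166, v = 737.7·(-0.19448)/0.88806 + 241.9 = 80.3482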